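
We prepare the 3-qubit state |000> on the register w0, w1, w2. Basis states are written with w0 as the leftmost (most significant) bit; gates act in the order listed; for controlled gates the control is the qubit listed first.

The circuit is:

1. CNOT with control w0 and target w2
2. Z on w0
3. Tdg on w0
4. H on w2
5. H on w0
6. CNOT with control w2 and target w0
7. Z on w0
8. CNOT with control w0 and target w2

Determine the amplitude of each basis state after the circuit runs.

The final amplitudes are 1/2 on |000>, 1/2 on |001>, 0 on |010>, 0 on |011>, -1/2 on |100>, -1/2 on |101>, 0 on |110>, 0 on |111>.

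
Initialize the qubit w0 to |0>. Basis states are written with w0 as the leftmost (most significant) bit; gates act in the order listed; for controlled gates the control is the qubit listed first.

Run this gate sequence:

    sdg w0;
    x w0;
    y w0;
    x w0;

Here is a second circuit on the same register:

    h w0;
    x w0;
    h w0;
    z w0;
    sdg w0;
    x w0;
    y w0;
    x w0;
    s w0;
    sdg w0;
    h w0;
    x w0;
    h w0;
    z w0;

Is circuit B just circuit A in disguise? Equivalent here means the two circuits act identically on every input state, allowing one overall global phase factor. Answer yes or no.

Yes — the two circuits implement the same unitary up to a global phase.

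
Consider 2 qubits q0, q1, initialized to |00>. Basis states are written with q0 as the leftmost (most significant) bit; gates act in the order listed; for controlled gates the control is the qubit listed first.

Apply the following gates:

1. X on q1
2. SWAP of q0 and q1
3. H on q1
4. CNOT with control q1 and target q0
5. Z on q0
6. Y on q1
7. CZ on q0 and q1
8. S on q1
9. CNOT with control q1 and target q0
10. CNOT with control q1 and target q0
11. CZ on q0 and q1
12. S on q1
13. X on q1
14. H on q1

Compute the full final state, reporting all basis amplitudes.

After the circuit, the state carries amplitude -I/2 on |00>, I/2 on |01>, I/2 on |10>, I/2 on |11>.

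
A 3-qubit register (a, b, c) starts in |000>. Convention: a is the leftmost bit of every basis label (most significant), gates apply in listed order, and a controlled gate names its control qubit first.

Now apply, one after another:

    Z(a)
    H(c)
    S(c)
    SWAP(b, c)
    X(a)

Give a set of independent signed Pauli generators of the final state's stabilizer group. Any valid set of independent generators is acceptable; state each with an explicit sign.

The stabilizer group can be generated by +IYI, -ZII, +IIZ, among other valid generating sets.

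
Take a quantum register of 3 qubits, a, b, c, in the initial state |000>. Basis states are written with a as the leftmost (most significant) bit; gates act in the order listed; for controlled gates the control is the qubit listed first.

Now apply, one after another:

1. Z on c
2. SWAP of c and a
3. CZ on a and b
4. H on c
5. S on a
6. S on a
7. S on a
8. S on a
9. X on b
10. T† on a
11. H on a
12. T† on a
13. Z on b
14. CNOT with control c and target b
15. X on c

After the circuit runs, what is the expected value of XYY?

In the final state, XYY has expectation -sqrt(2)/2. Key observation: gates 5-8 undo each other exactly, leaving only the rest of the circuit to track.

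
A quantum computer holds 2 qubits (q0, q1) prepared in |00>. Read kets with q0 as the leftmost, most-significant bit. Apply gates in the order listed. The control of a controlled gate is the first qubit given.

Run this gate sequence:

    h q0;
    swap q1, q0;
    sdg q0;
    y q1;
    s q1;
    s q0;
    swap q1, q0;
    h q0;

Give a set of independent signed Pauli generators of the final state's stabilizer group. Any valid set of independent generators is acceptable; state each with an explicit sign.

The final state is stabilized by the group generated by +YI, +IZ; other independent generating sets are equally valid.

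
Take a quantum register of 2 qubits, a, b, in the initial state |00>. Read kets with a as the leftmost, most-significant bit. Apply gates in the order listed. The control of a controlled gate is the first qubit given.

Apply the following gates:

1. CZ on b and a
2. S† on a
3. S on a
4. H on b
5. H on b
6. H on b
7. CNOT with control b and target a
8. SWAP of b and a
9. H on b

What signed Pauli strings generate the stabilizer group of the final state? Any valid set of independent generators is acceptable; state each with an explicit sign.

The stabilizer group can be generated by +XZ, +ZX, among other valid generating sets. Key observation: gates 4-5 undo each other exactly, leaving only the rest of the circuit to track.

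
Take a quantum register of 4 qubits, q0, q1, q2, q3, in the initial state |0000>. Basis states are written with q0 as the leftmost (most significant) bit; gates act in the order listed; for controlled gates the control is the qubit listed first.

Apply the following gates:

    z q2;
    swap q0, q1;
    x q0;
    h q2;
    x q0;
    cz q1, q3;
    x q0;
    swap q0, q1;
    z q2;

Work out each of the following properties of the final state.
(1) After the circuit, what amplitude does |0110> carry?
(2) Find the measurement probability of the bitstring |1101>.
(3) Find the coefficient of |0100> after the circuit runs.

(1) The final state's coefficient on |0110> equals -sqrt(2)/2.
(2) The probability of measuring |1101> is 0.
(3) The final state's coefficient on |0100> equals sqrt(2)/2.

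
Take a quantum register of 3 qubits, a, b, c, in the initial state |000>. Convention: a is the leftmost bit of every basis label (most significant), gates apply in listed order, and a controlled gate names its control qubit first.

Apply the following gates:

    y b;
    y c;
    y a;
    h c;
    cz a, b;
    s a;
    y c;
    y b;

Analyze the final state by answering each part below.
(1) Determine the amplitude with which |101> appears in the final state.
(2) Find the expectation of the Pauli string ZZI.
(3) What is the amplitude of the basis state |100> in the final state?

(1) |101> carries amplitude -sqrt(2)/2 in the final state.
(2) In the final state, ZZI has expectation -1.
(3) |100> carries amplitude -sqrt(2)/2 in the final state.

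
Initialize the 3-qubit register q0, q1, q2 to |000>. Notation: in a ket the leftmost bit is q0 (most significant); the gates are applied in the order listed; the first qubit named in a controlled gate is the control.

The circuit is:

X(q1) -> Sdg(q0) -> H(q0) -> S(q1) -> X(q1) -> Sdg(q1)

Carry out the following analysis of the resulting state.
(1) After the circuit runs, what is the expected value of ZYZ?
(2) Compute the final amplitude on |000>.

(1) The expectation value of ZYZ is 0.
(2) The amplitude on |000> is sqrt(2)*I/2.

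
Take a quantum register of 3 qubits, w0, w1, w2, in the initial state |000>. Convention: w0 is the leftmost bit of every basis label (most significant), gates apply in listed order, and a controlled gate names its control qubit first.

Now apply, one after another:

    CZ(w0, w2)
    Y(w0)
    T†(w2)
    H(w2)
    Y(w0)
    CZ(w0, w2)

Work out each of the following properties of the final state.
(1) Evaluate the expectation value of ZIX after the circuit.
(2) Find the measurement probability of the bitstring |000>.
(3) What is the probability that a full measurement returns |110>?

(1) The expectation value of ZIX is 1.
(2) A full measurement returns |000> with probability 1/2.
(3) The probability of measuring |110> is 0.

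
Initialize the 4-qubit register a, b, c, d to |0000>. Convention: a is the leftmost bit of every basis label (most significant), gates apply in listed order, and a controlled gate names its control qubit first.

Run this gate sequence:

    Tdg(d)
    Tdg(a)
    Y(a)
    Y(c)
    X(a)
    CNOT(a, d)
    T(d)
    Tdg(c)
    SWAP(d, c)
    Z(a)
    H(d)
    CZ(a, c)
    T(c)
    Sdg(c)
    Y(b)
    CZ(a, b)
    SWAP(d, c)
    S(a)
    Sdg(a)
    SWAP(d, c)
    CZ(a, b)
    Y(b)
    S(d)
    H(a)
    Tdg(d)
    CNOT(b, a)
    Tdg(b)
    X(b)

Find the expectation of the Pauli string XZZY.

The expectation value of XZZY is sqrt(2)/2. Key observation: steps 15-22 multiply out to the identity, so the circuit reduces to the remaining gates.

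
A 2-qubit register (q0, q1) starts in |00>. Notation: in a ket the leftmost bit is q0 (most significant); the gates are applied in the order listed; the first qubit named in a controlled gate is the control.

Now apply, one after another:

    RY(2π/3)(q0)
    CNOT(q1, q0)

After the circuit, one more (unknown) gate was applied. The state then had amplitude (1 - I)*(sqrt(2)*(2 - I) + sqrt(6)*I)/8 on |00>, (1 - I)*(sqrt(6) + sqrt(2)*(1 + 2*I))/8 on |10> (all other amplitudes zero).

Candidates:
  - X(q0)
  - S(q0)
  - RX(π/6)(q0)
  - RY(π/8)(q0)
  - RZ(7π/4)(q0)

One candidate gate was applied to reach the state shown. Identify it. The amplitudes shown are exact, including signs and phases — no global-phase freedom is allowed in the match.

It was RX(π/6)(q0) that produced the state shown.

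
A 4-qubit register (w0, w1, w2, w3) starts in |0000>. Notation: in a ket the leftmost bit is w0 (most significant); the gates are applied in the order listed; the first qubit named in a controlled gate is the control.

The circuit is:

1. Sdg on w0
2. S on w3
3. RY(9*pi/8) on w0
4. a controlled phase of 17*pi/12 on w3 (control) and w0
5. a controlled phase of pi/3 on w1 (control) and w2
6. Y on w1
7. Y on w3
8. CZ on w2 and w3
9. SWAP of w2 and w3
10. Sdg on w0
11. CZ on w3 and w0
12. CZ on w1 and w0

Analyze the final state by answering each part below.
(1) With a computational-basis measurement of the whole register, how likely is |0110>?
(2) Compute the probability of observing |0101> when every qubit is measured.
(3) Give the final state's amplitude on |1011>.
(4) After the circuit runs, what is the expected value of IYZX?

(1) Outcome |0110> occurs with probability cos(7*pi/16)**2.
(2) The probability of measuring |0101> is 0.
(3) The final state's coefficient on |1011> equals 0.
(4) The observable IYZX averages to 0.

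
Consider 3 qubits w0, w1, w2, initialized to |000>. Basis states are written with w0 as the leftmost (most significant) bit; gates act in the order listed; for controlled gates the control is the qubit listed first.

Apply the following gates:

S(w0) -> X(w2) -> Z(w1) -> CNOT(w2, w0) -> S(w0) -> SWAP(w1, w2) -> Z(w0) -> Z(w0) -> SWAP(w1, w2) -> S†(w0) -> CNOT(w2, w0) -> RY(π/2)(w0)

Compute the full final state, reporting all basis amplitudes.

After the circuit, the state carries amplitude sqrt(2)/2 on |001>, sqrt(2)/2 on |101>, and 0 on every other basis state. Key observation: gates 4-11 undo each other exactly, leaving only the rest of the circuit to track.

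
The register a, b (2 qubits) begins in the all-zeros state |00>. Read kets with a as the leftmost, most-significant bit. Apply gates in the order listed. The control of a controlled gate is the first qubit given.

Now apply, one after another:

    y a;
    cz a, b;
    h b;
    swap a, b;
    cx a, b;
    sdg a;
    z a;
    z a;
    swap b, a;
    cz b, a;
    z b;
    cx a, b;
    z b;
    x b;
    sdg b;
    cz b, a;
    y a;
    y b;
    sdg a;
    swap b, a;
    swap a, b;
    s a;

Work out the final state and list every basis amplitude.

The resulting statevector has amplitude 0 on |00>, -sqrt(2)*I/2 on |01>, 0 on |10>, -sqrt(2)/2 on |11>.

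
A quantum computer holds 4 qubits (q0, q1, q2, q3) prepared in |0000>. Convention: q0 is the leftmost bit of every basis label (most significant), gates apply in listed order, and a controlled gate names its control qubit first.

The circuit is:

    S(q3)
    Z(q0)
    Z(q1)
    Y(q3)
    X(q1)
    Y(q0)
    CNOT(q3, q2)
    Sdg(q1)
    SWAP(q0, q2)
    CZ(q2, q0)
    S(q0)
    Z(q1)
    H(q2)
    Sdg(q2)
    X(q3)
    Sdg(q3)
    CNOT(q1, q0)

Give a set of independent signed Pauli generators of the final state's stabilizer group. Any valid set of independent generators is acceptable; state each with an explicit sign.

The final state is stabilized by the group generated by +IIYI, +ZIII, -IZII, +IIIZ; other independent generating sets are equally valid.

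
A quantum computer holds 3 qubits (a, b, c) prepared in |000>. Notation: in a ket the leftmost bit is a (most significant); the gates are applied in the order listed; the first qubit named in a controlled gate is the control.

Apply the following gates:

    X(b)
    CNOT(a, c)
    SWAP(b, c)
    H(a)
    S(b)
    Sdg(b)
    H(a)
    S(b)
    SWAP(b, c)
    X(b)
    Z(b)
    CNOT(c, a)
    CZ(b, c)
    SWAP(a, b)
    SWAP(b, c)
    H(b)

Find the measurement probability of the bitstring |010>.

The probability of measuring |010> is 1/2. Key observation: gates 4-7 undo each other exactly, leaving only the rest of the circuit to track.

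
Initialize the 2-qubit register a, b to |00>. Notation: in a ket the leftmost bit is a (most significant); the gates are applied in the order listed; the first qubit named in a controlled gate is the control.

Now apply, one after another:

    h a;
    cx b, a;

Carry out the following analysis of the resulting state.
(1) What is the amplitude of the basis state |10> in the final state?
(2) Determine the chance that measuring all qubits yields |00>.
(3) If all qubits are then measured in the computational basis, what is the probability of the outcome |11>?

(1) |10> carries amplitude sqrt(2)/2 in the final state.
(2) A full measurement returns |00> with probability 1/2.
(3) The probability of measuring |11> is 0.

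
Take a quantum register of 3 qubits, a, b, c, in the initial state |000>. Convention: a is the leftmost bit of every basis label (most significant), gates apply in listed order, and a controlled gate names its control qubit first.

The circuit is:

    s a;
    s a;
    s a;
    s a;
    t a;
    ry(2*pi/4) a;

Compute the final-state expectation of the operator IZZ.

The expectation value of IZZ is 1.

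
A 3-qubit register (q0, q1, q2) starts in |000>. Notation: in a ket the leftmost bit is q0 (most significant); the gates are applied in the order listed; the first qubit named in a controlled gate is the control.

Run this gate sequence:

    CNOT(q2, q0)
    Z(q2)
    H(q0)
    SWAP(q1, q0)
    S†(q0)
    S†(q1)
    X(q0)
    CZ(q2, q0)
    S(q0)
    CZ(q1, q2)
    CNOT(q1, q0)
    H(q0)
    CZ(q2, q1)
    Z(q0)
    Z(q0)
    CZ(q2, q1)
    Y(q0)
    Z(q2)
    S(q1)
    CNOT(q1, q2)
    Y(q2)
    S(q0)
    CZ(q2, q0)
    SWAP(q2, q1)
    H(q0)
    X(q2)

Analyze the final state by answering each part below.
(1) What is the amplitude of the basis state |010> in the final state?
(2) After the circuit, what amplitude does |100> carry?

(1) The final state's coefficient on |010> equals 0. Key observation: steps 13-16 multiply out to the identity, so the circuit reduces to the remaining gates.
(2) |100> carries amplitude sqrt(2)*(1 - I)/4 in the final state.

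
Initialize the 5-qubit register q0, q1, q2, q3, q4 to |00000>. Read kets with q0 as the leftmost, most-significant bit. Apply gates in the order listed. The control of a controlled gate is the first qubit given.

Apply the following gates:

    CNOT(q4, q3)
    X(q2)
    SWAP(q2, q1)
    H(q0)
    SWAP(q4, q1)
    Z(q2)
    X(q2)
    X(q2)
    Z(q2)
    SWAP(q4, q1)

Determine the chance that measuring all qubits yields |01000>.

A full measurement returns |01000> with probability 1/2. Key observation: the block from step 5 through step 10 cancels to the identity and can be dropped.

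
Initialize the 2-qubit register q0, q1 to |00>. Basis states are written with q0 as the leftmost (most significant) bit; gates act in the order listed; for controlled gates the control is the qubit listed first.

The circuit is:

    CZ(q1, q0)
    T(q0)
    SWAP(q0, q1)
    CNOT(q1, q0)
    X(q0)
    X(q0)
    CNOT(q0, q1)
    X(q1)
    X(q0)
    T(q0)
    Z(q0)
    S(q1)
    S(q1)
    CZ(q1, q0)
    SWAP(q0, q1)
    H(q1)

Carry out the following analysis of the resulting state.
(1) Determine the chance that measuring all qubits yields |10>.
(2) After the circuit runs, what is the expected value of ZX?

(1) The probability of measuring |10> is 1/2. Key observation: gates 5-6 undo each other exactly, leaving only the rest of the circuit to track.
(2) In the final state, ZX has expectation 1.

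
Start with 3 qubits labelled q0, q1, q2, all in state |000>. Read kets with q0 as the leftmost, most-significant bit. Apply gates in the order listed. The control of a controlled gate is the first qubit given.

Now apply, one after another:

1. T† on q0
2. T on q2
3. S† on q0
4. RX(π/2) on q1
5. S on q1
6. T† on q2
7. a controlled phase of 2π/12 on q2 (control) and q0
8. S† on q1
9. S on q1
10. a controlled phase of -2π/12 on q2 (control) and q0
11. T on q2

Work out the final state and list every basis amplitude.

The final amplitudes are sqrt(2)/2 on |000>, sqrt(2)/2 on |010>, and 0 on every other basis state. Key observation: the block from step 6 through step 11 cancels to the identity and can be dropped.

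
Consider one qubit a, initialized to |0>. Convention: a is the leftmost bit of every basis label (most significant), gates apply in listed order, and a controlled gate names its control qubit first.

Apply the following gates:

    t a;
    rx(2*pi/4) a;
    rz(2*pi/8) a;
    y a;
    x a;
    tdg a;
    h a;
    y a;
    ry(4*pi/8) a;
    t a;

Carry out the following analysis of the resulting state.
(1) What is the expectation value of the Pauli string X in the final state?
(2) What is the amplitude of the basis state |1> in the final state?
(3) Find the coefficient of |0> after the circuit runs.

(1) The expectation value of X is sqrt(2)/2.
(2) |1> carries amplitude -sqrt(2)*exp(5*I*pi/8)/2 in the final state.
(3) The final state's coefficient on |0> equals -sqrt(2)*exp(7*I*pi/8)/2.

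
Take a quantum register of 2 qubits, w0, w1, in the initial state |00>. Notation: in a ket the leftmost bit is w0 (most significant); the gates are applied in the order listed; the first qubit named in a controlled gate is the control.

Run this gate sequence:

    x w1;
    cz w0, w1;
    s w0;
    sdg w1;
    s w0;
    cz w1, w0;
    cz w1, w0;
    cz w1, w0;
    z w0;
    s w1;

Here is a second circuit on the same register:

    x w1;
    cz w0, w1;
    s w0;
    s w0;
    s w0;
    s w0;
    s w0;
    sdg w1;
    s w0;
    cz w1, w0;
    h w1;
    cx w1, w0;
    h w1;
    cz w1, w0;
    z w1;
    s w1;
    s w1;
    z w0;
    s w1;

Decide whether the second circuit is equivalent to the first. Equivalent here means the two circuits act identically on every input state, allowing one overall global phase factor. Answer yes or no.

No, they are not equivalent — no single phase factor reconciles the two unitaries.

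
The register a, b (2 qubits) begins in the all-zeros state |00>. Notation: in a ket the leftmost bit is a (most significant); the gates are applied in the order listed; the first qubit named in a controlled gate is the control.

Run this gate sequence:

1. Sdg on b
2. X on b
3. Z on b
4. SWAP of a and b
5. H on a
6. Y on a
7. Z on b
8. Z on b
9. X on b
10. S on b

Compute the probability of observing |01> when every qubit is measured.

A full measurement returns |01> with probability 1/2.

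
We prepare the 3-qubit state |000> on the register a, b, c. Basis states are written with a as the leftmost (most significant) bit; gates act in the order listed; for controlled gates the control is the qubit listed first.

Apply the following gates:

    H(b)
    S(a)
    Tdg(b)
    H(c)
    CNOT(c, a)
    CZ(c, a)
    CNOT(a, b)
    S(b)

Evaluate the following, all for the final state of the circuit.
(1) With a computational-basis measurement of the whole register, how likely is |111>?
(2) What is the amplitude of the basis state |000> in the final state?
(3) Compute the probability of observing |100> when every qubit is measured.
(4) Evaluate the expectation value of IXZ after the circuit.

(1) A full measurement returns |111> with probability 1/4.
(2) The amplitude on |000> is 1/2.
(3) Outcome |100> occurs with probability 0.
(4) In the final state, IXZ has expectation sqrt(2)/2.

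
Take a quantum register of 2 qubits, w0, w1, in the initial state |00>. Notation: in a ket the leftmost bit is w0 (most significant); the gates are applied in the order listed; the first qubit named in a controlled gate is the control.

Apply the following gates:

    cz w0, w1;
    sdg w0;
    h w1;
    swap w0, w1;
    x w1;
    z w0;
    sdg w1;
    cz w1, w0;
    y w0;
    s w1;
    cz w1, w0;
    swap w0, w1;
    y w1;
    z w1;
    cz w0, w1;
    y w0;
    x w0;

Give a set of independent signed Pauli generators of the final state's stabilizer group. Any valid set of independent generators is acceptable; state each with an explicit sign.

The final state is stabilized by the group generated by -IX, -ZI; other independent generating sets are equally valid.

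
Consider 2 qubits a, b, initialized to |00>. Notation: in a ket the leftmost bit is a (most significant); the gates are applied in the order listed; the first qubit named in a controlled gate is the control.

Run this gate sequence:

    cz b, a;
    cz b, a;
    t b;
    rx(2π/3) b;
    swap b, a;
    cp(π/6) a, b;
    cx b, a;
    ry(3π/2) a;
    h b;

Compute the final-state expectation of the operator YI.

The observable YI averages to -sqrt(3)/2. Key observation: steps 1-2 multiply out to the identity, so the circuit reduces to the remaining gates.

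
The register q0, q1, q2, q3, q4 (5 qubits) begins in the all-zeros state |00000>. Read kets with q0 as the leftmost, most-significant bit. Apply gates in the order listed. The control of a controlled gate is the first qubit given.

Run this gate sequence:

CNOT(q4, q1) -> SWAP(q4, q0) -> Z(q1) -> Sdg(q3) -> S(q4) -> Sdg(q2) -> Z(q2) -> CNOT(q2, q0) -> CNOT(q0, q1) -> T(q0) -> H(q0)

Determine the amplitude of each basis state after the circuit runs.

After the circuit, the state carries amplitude sqrt(2)/2 on |00000>, sqrt(2)/2 on |10000>, and 0 on every other basis state.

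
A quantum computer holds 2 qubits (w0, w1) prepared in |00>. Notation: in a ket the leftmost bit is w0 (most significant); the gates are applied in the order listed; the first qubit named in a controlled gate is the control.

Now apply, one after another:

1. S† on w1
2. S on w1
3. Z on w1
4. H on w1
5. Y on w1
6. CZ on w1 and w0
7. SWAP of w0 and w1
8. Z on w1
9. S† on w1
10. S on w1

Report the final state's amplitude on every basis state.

The final amplitudes are -sqrt(2)*I/2 on |00>, 0 on |01>, sqrt(2)*I/2 on |10>, 0 on |11>.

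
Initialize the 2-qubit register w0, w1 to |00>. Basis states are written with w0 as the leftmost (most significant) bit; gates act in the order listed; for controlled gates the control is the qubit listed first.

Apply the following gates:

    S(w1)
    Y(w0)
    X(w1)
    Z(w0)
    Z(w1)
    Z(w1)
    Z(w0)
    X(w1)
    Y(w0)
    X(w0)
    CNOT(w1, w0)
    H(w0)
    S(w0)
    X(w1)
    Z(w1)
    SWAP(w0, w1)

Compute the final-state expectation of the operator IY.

The observable IY averages to -1. Key observation: steps 2-9 multiply out to the identity, so the circuit reduces to the remaining gates.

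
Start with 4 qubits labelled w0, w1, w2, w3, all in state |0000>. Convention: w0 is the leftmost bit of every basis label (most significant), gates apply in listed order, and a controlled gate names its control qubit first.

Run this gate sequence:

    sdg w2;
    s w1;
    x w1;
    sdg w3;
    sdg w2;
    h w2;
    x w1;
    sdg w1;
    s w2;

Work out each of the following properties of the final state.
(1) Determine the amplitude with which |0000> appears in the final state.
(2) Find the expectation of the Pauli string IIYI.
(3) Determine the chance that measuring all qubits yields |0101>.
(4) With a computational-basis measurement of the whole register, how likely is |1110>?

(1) |0000> carries amplitude sqrt(2)/2 in the final state.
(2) The observable IIYI averages to 1.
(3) A full measurement returns |0101> with probability 0.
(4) A full measurement returns |1110> with probability 0.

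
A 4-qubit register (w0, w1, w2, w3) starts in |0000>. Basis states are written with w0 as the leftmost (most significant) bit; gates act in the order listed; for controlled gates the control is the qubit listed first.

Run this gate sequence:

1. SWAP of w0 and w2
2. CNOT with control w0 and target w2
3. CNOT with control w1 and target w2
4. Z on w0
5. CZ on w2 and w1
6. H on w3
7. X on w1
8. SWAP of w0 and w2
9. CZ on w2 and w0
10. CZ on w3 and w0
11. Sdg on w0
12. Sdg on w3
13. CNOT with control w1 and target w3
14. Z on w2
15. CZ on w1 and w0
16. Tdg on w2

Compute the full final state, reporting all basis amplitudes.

After the circuit, the state carries amplitude -sqrt(2)*I/2 on |0100>, sqrt(2)/2 on |0101>, and 0 on every other basis state.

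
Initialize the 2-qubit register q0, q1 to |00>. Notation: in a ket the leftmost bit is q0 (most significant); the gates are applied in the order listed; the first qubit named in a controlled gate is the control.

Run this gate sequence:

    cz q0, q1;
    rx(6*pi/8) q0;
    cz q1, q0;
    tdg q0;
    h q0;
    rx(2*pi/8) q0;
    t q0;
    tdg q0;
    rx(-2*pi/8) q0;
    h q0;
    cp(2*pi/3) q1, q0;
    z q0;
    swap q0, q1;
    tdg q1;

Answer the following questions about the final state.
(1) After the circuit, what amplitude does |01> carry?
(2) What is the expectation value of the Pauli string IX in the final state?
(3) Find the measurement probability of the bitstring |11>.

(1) The final state's coefficient on |01> equals sqrt(sqrt(2) + 2)/2.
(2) In the final state, IX has expectation sqrt(2)/2.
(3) A full measurement returns |11> with probability 0.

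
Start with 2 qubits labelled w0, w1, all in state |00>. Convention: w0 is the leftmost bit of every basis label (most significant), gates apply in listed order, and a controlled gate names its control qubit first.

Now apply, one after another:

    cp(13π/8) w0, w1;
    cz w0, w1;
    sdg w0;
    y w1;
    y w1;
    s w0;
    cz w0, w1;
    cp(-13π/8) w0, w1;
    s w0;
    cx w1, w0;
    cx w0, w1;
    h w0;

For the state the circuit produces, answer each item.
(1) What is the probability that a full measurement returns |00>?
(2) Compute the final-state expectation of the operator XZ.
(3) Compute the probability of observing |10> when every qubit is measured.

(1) A full measurement returns |00> with probability 1/2. Key observation: the block from step 1 through step 8 cancels to the identity and can be dropped.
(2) In the final state, XZ has expectation 1.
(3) The probability of measuring |10> is 1/2.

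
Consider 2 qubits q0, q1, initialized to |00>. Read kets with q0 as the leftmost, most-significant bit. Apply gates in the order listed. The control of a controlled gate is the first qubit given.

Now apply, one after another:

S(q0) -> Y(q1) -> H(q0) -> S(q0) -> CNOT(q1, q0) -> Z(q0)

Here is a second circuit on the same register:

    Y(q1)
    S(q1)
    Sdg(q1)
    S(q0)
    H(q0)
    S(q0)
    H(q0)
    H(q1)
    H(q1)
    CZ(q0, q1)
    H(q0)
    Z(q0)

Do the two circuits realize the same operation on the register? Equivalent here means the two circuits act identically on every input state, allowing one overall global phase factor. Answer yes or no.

Yes, they are equivalent — the unitaries differ by at most a global phase.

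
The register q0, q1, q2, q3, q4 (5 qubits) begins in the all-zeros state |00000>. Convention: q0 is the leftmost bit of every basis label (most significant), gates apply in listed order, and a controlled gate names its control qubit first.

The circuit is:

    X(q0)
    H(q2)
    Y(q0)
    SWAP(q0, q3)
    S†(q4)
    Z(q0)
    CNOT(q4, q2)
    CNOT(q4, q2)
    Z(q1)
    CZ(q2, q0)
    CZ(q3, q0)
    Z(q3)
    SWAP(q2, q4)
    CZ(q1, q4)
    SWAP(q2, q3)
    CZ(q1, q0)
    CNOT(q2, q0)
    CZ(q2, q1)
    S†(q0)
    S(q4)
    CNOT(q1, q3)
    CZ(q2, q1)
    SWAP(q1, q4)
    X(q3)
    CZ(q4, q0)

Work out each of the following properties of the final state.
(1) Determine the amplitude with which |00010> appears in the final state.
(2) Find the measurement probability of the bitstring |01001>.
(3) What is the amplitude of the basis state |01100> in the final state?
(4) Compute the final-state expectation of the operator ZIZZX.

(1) The amplitude on |00010> is -sqrt(2)*I/2. Key observation: steps 7-8 multiply out to the identity, so the circuit reduces to the remaining gates.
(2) A full measurement returns |01001> with probability 0.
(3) |01100> carries amplitude 0 in the final state.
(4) The expectation value of ZIZZX is 0.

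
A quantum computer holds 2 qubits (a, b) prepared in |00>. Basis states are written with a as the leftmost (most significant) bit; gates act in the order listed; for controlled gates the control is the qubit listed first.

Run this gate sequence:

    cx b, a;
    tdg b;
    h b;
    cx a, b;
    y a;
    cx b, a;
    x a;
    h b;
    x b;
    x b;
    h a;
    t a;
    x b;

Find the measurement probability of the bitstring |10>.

A full measurement returns |10> with probability 1/2.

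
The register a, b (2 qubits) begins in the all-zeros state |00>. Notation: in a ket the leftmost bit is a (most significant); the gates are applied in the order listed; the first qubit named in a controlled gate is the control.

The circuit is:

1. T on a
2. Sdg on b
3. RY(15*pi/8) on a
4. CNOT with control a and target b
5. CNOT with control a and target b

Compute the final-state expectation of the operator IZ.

The expectation value of IZ is 1.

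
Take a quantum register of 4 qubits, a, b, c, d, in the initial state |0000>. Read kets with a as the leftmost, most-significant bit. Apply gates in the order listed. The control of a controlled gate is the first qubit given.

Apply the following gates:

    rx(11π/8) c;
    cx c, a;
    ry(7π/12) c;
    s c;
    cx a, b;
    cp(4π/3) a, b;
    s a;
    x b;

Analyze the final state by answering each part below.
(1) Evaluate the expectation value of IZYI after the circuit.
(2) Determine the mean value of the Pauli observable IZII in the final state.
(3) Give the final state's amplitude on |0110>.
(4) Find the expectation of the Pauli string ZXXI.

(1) The observable IZYI averages to -sqrt(6)*sin(5*pi/16)**2/4 - sqrt(1/2 - sqrt(2)/4)*sqrt(sqrt(2)/4 + 1/2)*sin(5*pi/16)**2 - sqrt(6)*cos(5*pi/16)**2/4 - sqrt(1/2 - sqrt(2)/4)*sqrt(sqrt(2)/4 + 1/2)*cos(5*pi/16)**2.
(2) The observable IZII averages to sqrt(2 - sqrt(2))/2.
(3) The amplitude on |0110> is -I*sqrt(sqrt(2)/4 + 1/2)*cos(5*pi/16)/2 - sqrt(3)*I*sqrt(1/2 - sqrt(2)/4)*cos(5*pi/16)/2.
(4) The expectation value of ZXXI is 0.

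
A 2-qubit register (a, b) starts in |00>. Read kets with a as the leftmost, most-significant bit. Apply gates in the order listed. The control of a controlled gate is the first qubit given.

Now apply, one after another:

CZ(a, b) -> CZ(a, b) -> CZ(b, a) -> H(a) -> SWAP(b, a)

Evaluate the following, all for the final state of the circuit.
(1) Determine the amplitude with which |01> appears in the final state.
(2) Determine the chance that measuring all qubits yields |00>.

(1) |01> carries amplitude sqrt(2)/2 in the final state. Key observation: steps 1-2 multiply out to the identity, so the circuit reduces to the remaining gates.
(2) The probability of measuring |00> is 1/2.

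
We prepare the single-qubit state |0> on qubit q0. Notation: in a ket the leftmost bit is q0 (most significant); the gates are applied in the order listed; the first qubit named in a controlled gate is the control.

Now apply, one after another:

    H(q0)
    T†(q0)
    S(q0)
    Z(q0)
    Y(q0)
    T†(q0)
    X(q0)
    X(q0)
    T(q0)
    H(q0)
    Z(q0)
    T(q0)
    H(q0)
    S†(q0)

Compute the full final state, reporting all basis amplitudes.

After the circuit, the state carries amplitude sqrt(2)*(1 - I)*((1 + I)*exp(3*I*pi/4) + I)/4 on |0>, sqrt(2)*I*(1 - I)/4 on |1>. Key observation: the block from step 6 through step 9 cancels to the identity and can be dropped.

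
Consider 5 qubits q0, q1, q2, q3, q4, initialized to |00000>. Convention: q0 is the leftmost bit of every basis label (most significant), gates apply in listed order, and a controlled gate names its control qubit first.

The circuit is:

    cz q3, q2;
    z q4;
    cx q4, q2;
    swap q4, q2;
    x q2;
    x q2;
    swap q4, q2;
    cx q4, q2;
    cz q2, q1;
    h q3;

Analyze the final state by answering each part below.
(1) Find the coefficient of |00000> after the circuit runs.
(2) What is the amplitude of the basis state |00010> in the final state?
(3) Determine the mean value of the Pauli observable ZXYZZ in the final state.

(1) The final state's coefficient on |00000> equals sqrt(2)/2. Key observation: gates 3-8 undo each other exactly, leaving only the rest of the circuit to track.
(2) The amplitude on |00010> is sqrt(2)/2.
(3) The observable ZXYZZ averages to 0.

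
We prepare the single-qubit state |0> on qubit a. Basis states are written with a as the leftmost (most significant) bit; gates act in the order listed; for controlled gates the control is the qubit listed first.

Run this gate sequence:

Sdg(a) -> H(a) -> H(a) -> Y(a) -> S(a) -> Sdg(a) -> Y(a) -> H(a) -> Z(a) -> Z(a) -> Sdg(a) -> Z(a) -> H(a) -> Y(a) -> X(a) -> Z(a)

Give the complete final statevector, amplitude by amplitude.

The final amplitudes are -1/2 + I/2 on |0>, 1/2 + I/2 on |1>.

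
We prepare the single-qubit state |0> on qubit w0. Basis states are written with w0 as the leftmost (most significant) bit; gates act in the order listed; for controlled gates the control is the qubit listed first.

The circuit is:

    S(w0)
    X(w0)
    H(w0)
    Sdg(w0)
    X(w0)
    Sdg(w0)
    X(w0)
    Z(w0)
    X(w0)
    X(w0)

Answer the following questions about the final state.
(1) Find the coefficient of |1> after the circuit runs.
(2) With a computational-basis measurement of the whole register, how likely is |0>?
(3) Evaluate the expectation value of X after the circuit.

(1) The final state's coefficient on |1> equals -sqrt(2)*I/2.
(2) A full measurement returns |0> with probability 1/2.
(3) The expectation value of X is 1.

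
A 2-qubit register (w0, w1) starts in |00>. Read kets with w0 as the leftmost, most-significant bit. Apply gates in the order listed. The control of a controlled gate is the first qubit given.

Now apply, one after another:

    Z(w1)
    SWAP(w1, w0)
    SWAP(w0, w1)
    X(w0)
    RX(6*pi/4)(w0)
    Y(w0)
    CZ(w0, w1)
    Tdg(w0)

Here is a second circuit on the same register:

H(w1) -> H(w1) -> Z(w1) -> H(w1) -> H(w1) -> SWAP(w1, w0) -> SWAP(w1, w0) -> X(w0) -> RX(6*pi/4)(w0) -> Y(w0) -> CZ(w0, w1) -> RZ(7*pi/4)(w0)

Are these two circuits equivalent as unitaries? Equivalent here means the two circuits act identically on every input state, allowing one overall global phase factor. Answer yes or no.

Yes: on every input state the two circuits agree up to one overall phase factor.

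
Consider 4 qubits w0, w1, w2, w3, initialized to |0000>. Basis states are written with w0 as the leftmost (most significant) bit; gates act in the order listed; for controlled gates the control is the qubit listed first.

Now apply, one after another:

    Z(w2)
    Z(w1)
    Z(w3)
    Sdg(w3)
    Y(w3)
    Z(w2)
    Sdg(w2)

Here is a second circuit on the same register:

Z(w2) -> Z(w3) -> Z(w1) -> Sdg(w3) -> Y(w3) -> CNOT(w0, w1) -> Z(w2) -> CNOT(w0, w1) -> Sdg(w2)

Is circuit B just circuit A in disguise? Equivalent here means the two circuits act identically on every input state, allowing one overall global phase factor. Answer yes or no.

Yes, they are equivalent — the unitaries differ by at most a global phase.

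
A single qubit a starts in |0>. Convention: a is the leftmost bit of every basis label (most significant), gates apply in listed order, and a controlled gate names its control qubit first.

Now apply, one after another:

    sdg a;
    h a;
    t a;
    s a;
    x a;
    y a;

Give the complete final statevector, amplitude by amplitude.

After the circuit, the state carries amplitude -sqrt(2)*I/2 on |0>, -sqrt(2)*exp(I*pi/4)/2 on |1>.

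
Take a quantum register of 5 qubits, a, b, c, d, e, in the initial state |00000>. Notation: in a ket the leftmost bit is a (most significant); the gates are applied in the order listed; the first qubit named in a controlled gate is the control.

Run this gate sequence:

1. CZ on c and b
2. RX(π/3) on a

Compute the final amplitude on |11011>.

The amplitude on |11011> is 0.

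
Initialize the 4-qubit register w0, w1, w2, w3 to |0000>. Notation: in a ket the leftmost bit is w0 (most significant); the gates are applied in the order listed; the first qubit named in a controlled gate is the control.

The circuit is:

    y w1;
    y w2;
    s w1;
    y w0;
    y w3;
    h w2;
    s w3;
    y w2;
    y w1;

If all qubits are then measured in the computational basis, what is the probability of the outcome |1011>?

Outcome |1011> occurs with probability 1/2.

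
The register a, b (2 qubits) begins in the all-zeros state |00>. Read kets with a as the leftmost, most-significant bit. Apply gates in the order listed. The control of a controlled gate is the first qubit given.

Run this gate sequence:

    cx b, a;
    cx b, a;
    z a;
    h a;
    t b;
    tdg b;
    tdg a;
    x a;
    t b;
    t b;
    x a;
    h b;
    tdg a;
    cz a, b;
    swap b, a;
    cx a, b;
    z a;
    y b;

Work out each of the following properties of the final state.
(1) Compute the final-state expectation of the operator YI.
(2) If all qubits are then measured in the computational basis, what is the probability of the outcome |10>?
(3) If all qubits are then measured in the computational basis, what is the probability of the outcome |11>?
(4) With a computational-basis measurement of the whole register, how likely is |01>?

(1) In the final state, YI has expectation -1.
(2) The probability of measuring |10> is 1/4.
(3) Outcome |11> occurs with probability 1/4.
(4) The probability of measuring |01> is 1/4.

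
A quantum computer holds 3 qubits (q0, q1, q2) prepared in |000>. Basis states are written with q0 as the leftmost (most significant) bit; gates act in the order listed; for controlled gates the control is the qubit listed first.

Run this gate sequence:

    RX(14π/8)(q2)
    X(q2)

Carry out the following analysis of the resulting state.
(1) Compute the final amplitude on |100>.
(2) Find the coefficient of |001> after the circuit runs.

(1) The final state's coefficient on |100> equals 0.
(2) The amplitude on |001> is -sqrt(sqrt(2) + 2)/2.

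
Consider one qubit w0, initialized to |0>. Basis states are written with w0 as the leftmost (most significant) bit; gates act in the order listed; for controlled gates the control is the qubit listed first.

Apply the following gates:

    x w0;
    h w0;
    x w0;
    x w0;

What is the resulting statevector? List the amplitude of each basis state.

The final amplitudes are sqrt(2)/2 on |0>, -sqrt(2)/2 on |1>. Key observation: gates 3-4 undo each other exactly, leaving only the rest of the circuit to track.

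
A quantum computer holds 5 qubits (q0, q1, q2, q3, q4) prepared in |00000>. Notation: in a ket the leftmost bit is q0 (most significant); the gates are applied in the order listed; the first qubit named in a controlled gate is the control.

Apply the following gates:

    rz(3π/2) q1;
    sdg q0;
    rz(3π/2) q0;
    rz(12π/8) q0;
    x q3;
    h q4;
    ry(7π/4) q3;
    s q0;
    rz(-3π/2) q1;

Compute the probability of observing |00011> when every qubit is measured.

The probability of measuring |00011> is sqrt(2)/8 + 1/4.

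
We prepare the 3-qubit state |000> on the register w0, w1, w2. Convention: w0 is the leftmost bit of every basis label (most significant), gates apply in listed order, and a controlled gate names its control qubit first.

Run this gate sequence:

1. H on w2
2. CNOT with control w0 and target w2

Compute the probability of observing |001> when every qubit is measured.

A full measurement returns |001> with probability 1/2.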